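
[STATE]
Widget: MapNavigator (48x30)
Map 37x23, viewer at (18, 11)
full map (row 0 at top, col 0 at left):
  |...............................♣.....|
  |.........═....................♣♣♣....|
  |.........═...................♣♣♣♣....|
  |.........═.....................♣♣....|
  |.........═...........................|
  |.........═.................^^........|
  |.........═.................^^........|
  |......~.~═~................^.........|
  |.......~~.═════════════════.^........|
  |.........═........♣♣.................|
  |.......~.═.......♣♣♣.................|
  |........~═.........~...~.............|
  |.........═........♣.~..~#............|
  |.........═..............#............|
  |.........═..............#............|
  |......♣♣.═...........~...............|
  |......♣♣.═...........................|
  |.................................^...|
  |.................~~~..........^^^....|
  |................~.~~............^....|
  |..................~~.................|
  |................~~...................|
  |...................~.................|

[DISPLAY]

                                                
                                                
                                                
                                                
      ...............................♣.....     
      .........═....................♣♣♣....     
      .........═...................♣♣♣♣....     
      .........═.....................♣♣....     
      .........═...........................     
      .........═.................^^........     
      .........═.................^^........     
      ......~.~═~................^.........     
      .......~~.═════════════════.^........     
      .........═........♣♣.................     
      .......~.═.......♣♣♣.................     
      ........~═........@~...~.............     
      .........═........♣.~..~#............     
      .........═..............#............     
      .........═..............#............     
      ......♣♣.═...........~...............     
      ......♣♣.═...........................     
      .................................^...     
      .................~~~..........^^^....     
      ................~.~~............^....     
      ..................~~.................     
      ................~~...................     
      ...................~.................     
                                                
                                                
                                                


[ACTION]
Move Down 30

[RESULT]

      ......~.~═~................^.........     
      .......~~.═════════════════.^........     
      .........═........♣♣.................     
      .......~.═.......♣♣♣.................     
      ........~═.........~...~.............     
      .........═........♣.~..~#............     
      .........═..............#............     
      .........═..............#............     
      ......♣♣.═...........~...............     
      ......♣♣.═...........................     
      .................................^...     
      .................~~~..........^^^....     
      ................~.~~............^....     
      ..................~~.................     
      ................~~...................     
      ..................@~.................     
                                                
                                                
                                                
                                                
                                                
                                                
                                                
                                                
                                                
                                                
                                                
                                                
                                                
                                                


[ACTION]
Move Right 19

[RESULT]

...............^.........                       
═══════════════.^........                       
......♣♣.................                       
.....♣♣♣.................                       
.......~...~.............                       
......♣.~..~#............                       
............#............                       
............#............                       
.........~...............                       
.........................                       
.....................^...                       
.....~~~..........^^^....                       
....~.~~............^....                       
......~~.................                       
....~~...................                       
.......~................@                       
                                                
                                                
                                                
                                                
                                                
                                                
                                                
                                                
                                                
                                                
                                                
                                                
                                                
                                                


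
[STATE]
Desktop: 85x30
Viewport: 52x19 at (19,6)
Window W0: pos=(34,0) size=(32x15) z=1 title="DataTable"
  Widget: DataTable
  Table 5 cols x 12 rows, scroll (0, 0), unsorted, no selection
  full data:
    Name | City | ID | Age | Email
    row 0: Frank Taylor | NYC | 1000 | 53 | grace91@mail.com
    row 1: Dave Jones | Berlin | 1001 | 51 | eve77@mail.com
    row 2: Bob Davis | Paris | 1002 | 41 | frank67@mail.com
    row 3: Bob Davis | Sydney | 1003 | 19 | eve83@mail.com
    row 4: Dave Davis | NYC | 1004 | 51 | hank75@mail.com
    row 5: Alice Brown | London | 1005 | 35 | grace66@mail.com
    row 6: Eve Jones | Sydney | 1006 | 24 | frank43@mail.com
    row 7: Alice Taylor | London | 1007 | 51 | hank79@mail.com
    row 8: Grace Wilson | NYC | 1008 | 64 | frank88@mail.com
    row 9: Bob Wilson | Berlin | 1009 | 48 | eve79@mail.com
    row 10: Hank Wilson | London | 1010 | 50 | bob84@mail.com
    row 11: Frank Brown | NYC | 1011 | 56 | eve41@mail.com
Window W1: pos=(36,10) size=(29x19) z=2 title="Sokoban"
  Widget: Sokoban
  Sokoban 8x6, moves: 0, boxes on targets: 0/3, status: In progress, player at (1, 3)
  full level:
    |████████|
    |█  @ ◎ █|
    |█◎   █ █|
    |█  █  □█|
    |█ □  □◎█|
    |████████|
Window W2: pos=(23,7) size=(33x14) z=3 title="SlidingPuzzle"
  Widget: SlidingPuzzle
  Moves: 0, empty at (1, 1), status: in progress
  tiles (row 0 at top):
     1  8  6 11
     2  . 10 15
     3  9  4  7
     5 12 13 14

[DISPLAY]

               ┃Dave Jones  │Berlin│1001│51 │e┃     
    ┏━━━━━━━━━━━━━━━━━━━━━━━━━━━━━━━┓002│41 │f┃     
    ┃ SlidingPuzzle                 ┃003│19 │e┃     
    ┠───────────────────────────────┨004│51 │h┃     
    ┃┌────┬────┬────┬────┐          ┃━━━━━━━━┓┃     
    ┃│  1 │  8 │  6 │ 11 │          ┃        ┃┃     
    ┃├────┼────┼────┼────┤          ┃────────┨┃     
    ┃│  2 │    │ 10 │ 15 │          ┃        ┃┃     
    ┃├────┼────┼────┼────┤          ┃        ┃┛     
    ┃│  3 │  9 │  4 │  7 │          ┃        ┃      
    ┃├────┼────┼────┼────┤          ┃        ┃      
    ┃│  5 │ 12 │ 13 │ 14 │          ┃        ┃      
    ┃└────┴────┴────┴────┘          ┃        ┃      
    ┃Moves: 0                       ┃        ┃      
    ┗━━━━━━━━━━━━━━━━━━━━━━━━━━━━━━━┛        ┃      
                 ┃                           ┃      
                 ┃                           ┃      
                 ┃                           ┃      
                 ┃                           ┃      


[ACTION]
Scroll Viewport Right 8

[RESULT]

       ┃Dave Jones  │Berlin│1001│51 │e┃             
━━━━━━━━━━━━━━━━━━━━━━━━━━━━┓002│41 │f┃             
idingPuzzle                 ┃003│19 │e┃             
────────────────────────────┨004│51 │h┃             
──┬────┬────┬────┐          ┃━━━━━━━━┓┃             
1 │  8 │  6 │ 11 │          ┃        ┃┃             
──┼────┼────┼────┤          ┃────────┨┃             
2 │    │ 10 │ 15 │          ┃        ┃┃             
──┼────┼────┼────┤          ┃        ┃┛             
3 │  9 │  4 │  7 │          ┃        ┃              
──┼────┼────┼────┤          ┃        ┃              
5 │ 12 │ 13 │ 14 │          ┃        ┃              
──┴────┴────┴────┘          ┃        ┃              
es: 0                       ┃        ┃              
━━━━━━━━━━━━━━━━━━━━━━━━━━━━┛        ┃              
         ┃                           ┃              
         ┃                           ┃              
         ┃                           ┃              
         ┃                           ┃              


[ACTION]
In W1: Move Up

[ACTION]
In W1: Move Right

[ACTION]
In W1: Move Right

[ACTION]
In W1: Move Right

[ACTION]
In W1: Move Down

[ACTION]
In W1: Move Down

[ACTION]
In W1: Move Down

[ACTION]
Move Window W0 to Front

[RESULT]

       ┃Dave Jones  │Berlin│1001│51 │e┃             
━━━━━━━┃Bob Davis   │Paris │1002│41 │f┃             
idingPu┃Bob Davis   │Sydney│1003│19 │e┃             
───────┃Dave Davis  │NYC   │1004│51 │h┃             
──┬────┃Alice Brown │London│1005│35 │g┃             
1 │  8 ┃Eve Jones   │Sydney│1006│24 │f┃             
──┼────┃Alice Taylor│London│1007│51 │h┃             
2 │    ┃Grace Wilson│NYC   │1008│64 │f┃             
──┼────┗━━━━━━━━━━━━━━━━━━━━━━━━━━━━━━┛             
3 │  9 │  4 │  7 │          ┃        ┃              
──┼────┼────┼────┤          ┃        ┃              
5 │ 12 │ 13 │ 14 │          ┃        ┃              
──┴────┴────┴────┘          ┃        ┃              
es: 0                       ┃        ┃              
━━━━━━━━━━━━━━━━━━━━━━━━━━━━┛        ┃              
         ┃                           ┃              
         ┃                           ┃              
         ┃                           ┃              
         ┃                           ┃              


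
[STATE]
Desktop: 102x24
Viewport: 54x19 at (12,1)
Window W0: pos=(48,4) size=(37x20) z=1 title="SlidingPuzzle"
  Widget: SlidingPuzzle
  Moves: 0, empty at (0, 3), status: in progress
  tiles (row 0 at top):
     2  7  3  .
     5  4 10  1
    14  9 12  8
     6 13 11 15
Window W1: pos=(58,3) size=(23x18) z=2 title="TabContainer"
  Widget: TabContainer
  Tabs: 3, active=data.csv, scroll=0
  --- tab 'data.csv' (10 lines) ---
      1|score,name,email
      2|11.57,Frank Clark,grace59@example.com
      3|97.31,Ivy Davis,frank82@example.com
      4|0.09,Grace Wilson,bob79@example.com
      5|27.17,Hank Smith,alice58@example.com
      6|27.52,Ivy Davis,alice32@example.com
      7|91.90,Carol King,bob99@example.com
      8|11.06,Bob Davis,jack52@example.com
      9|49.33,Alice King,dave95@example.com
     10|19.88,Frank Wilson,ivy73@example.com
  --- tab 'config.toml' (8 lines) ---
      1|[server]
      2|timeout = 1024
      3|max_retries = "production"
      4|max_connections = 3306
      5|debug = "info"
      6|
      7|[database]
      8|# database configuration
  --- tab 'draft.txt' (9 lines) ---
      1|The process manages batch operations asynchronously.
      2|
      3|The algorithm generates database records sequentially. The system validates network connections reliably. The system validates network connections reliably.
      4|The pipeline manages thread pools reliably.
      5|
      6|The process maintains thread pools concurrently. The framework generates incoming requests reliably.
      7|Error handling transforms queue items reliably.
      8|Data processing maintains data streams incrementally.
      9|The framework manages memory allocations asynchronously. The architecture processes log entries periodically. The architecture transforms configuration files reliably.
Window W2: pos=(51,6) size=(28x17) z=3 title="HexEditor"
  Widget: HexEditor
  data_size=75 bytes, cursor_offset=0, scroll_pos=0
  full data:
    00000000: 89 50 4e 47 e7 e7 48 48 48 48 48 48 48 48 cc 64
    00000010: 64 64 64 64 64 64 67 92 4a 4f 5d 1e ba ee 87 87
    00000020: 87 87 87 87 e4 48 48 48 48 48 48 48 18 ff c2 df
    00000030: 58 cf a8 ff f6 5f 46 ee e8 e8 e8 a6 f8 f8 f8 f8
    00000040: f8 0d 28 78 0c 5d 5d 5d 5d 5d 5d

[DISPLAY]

                                                      
                                                      
                                              ┏━━━━━━━
                                    ┏━━━━━━━━━┃ TabCon
                                    ┃ SlidingP┠───────
                                    ┠──┏━━━━━━━━━━━━━━
                                    ┃┌─┃ HexEditor    
                                    ┃│ ┠──────────────
                                    ┃├─┃00000000  89 5
                                    ┃│ ┃00000010  64 6
                                    ┃├─┃00000020  87 8
                                    ┃│ ┃00000030  58 c
                                    ┃├─┃00000040  f8 0
                                    ┃│ ┃              
                                    ┃└─┃              
                                    ┃Mo┃              
                                    ┃  ┃              
                                    ┃  ┃              
                                    ┃  ┃              


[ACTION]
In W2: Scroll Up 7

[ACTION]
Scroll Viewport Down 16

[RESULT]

                                    ┃ SlidingP┠───────
                                    ┠──┏━━━━━━━━━━━━━━
                                    ┃┌─┃ HexEditor    
                                    ┃│ ┠──────────────
                                    ┃├─┃00000000  89 5
                                    ┃│ ┃00000010  64 6
                                    ┃├─┃00000020  87 8
                                    ┃│ ┃00000030  58 c
                                    ┃├─┃00000040  f8 0
                                    ┃│ ┃              
                                    ┃└─┃              
                                    ┃Mo┃              
                                    ┃  ┃              
                                    ┃  ┃              
                                    ┃  ┃              
                                    ┃  ┃              
                                    ┃  ┃              
                                    ┃  ┗━━━━━━━━━━━━━━
                                    ┗━━━━━━━━━━━━━━━━━


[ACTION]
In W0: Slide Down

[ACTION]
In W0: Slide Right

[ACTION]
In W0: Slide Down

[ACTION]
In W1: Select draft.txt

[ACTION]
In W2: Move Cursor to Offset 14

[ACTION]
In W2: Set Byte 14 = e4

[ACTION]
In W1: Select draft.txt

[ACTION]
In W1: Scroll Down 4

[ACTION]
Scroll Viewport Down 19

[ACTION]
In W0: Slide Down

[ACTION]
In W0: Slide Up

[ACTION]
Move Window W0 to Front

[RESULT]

                                    ┃ SlidingPuzzle   
                                    ┠─────────────────
                                    ┃┌────┬────┬────┬─
                                    ┃│  2 │  7 │ 10 │ 
                                    ┃├────┼────┼────┼─
                                    ┃│  5 │  4 │    │ 
                                    ┃├────┼────┼────┼─
                                    ┃│ 14 │  9 │ 12 │ 
                                    ┃├────┼────┼────┼─
                                    ┃│  6 │ 13 │ 11 │ 
                                    ┃└────┴────┴────┴─
                                    ┃Moves: 2         
                                    ┃                 
                                    ┃                 
                                    ┃                 
                                    ┃                 
                                    ┃                 
                                    ┃                 
                                    ┗━━━━━━━━━━━━━━━━━


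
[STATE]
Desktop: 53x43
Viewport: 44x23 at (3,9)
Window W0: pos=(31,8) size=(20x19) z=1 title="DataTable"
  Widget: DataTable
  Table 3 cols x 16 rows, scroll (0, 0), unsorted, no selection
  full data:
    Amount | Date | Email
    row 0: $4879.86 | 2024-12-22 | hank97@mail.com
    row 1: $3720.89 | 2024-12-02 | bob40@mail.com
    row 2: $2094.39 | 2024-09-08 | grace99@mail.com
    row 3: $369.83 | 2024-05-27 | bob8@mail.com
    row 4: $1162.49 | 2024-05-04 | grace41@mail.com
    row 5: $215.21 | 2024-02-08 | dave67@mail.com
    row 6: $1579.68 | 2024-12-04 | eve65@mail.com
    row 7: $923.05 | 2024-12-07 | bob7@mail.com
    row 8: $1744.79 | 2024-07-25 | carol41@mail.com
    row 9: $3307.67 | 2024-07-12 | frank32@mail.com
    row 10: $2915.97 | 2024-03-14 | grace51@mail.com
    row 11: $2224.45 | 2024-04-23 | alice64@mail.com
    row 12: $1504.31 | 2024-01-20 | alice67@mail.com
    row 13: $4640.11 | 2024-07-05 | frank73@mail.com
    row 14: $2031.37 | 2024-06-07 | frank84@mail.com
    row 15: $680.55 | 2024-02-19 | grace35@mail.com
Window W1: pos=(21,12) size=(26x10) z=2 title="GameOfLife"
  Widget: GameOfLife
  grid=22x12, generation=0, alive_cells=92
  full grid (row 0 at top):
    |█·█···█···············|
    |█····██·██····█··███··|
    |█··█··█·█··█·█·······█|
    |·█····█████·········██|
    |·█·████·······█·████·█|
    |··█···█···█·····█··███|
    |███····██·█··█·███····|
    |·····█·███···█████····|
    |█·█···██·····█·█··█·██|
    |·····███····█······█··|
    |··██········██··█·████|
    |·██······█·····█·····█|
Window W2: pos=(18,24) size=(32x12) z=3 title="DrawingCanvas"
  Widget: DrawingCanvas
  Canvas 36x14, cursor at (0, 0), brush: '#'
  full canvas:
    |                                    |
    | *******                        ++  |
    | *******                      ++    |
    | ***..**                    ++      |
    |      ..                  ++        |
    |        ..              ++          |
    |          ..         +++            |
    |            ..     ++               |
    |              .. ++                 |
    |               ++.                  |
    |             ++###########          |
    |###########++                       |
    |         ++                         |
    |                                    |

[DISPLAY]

                            ┃ DataTable     
                            ┠───────────────
                            ┃Amount  │Date  
                  ┏━━━━━━━━━━━━━━━━━━━━━━━━┓
                  ┃ GameOfLife             ┃
                  ┠────────────────────────┨
                  ┃Gen: 0                  ┃
                  ┃·█····█████·········██  ┃
                  ┃·█·████·······█·████·█  ┃
                  ┃··█···█···█·····█··███  ┃
                  ┃███····██·█··█·███····  ┃
                  ┃·····█·███···█████····  ┃
                  ┗━━━━━━━━━━━━━━━━━━━━━━━━┛
                            ┃$3307.67│2024-0
                            ┃$2915.97│2024-0
               ┏━━━━━━━━━━━━━━━━━━━━━━━━━━━━
               ┃ DrawingCanvas              
               ┠────────────────────────────
               ┃+                           
               ┃ *******                    
               ┃ *******                    
               ┃ ***..**                    
               ┃      ..                  ++


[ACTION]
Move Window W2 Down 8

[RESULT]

                            ┃ DataTable     
                            ┠───────────────
                            ┃Amount  │Date  
                  ┏━━━━━━━━━━━━━━━━━━━━━━━━┓
                  ┃ GameOfLife             ┃
                  ┠────────────────────────┨
                  ┃Gen: 0                  ┃
                  ┃·█····█████·········██  ┃
                  ┃·█·████·······█·████·█  ┃
                  ┃··█···█···█·····█··███  ┃
                  ┃███····██·█··█·███····  ┃
                  ┃·····█·███···█████····  ┃
                  ┗━━━━━━━━━━━━━━━━━━━━━━━━┛
                            ┃$3307.67│2024-0
                            ┃$2915.97│2024-0
                            ┃$2224.45│2024-0
                            ┃$1504.31│2024-0
                            ┗━━━━━━━━━━━━━━━
                                            
                                            
                                            
                                            
               ┏━━━━━━━━━━━━━━━━━━━━━━━━━━━━


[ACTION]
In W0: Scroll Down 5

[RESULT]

                            ┃ DataTable     
                            ┠───────────────
                            ┃Amount  │Date  
                  ┏━━━━━━━━━━━━━━━━━━━━━━━━┓
                  ┃ GameOfLife             ┃
                  ┠────────────────────────┨
                  ┃Gen: 0                  ┃
                  ┃·█····█████·········██  ┃
                  ┃·█·████·······█·████·█  ┃
                  ┃··█···█···█·····█··███  ┃
                  ┃███····██·█··█·███····  ┃
                  ┃·····█·███···█████····  ┃
                  ┗━━━━━━━━━━━━━━━━━━━━━━━━┛
                            ┃$1504.31│2024-0
                            ┃$4640.11│2024-0
                            ┃$2031.37│2024-0
                            ┃$680.55 │2024-0
                            ┗━━━━━━━━━━━━━━━
                                            
                                            
                                            
                                            
               ┏━━━━━━━━━━━━━━━━━━━━━━━━━━━━


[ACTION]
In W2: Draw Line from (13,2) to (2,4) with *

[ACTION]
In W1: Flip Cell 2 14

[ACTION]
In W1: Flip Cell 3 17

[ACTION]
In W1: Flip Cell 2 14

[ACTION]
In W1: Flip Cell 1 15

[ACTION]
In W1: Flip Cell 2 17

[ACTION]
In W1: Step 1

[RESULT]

                            ┃ DataTable     
                            ┠───────────────
                            ┃Amount  │Date  
                  ┏━━━━━━━━━━━━━━━━━━━━━━━━┓
                  ┃ GameOfLife             ┃
                  ┠────────────────────────┨
                  ┃Gen: 1                  ┃
                  ┃██·█····███········█·█  ┃
                  ┃·█·██···█·█····██·····  ┃
                  ┃█···█·█··█····█····█·█  ┃
                  ┃·██·······█··█····█·█·  ┃
                  ┃█·█······█··██····█···  ┃
                  ┗━━━━━━━━━━━━━━━━━━━━━━━━┛
                            ┃$1504.31│2024-0
                            ┃$4640.11│2024-0
                            ┃$2031.37│2024-0
                            ┃$680.55 │2024-0
                            ┗━━━━━━━━━━━━━━━
                                            
                                            
                                            
                                            
               ┏━━━━━━━━━━━━━━━━━━━━━━━━━━━━


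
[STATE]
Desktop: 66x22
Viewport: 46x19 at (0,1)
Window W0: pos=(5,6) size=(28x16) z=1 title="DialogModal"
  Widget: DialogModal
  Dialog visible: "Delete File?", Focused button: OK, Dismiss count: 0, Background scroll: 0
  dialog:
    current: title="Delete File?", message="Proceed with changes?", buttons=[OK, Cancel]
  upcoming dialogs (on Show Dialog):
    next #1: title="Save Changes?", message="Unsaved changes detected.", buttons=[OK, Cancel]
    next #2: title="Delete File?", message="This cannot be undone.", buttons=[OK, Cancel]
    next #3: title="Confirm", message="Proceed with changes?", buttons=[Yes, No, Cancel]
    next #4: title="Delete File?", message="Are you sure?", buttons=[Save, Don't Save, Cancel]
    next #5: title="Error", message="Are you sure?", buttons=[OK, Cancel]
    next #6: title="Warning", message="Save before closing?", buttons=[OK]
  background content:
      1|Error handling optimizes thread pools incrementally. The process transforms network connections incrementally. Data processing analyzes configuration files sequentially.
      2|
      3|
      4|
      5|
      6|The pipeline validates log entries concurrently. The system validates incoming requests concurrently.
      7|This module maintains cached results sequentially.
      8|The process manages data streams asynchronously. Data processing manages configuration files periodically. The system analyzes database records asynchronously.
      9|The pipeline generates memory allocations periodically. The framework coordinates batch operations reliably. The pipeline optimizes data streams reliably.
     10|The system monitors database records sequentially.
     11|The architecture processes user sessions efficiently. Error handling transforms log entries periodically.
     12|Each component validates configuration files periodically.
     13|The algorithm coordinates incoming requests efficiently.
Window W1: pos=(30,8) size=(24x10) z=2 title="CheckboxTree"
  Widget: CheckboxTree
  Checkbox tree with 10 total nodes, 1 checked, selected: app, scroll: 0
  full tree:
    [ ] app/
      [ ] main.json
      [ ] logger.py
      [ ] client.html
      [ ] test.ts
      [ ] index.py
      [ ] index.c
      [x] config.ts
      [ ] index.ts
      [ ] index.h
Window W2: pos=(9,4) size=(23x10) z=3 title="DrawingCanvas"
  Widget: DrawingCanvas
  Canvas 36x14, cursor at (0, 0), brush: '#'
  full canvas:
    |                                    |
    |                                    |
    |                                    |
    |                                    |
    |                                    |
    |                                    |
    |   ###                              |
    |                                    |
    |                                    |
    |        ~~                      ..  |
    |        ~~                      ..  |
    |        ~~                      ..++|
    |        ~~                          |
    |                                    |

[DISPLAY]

                                              
                                              
                                              
         ┏━━━━━━━━━━━━━━━━━━━━━┓              
         ┃ DrawingCanvas       ┃              
     ┏━━━┠─────────────────────┨┓             
     ┃ Di┃+                    ┃┃             
     ┠───┃                     ┃━━━━━━━━━━━━━━
     ┃Err┃                     ┃CheckboxTree  
     ┃   ┃                     ┃──────────────
     ┃   ┃                     ┃[-] app/      
     ┃  ┌┃                     ┃  [ ] main.jso
     ┃  │┗━━━━━━━━━━━━━━━━━━━━━┛  [ ] logger.p
     ┃Th│Proceed with changes│┃   [ ] client.h
     ┃Th│   [OK]  Cancel     │┃   [ ] test.ts 
     ┃Th└────────────────────┘┃   [ ] index.py
     ┃The pipeline generates m┗━━━━━━━━━━━━━━━
     ┃The system monitors databa┃             
     ┃The architecture processes┃             


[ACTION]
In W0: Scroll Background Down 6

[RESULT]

                                              
                                              
                                              
         ┏━━━━━━━━━━━━━━━━━━━━━┓              
         ┃ DrawingCanvas       ┃              
     ┏━━━┠─────────────────────┨┓             
     ┃ Di┃+                    ┃┃             
     ┠───┃                     ┃━━━━━━━━━━━━━━
     ┃Thi┃                     ┃CheckboxTree  
     ┃The┃                     ┃──────────────
     ┃The┃                     ┃[-] app/      
     ┃Th┌┃                     ┃  [ ] main.jso
     ┃Th│┗━━━━━━━━━━━━━━━━━━━━━┛  [ ] logger.p
     ┃Ea│Proceed with changes│┃   [ ] client.h
     ┃Th│   [OK]  Cancel     │┃   [ ] test.ts 
     ┃  └────────────────────┘┃   [ ] index.py
     ┃                        ┗━━━━━━━━━━━━━━━
     ┃                          ┃             
     ┃                          ┃             


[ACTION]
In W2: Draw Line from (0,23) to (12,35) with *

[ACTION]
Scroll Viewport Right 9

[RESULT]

                                              
                                              
                                              
┏━━━━━━━━━━━━━━━━━━━━━┓                       
┃ DrawingCanvas       ┃                       
┠─────────────────────┨┓                      
┃+                    ┃┃                      
┃                     ┃━━━━━━━━━━━━━━━━━━━━━┓ 
┃                     ┃CheckboxTree         ┃ 
┃                     ┃─────────────────────┨ 
┃                     ┃[-] app/             ┃ 
┃                     ┃  [ ] main.json      ┃ 
┗━━━━━━━━━━━━━━━━━━━━━┛  [ ] logger.py      ┃ 
Proceed with changes│┃   [ ] client.html    ┃ 
   [OK]  Cancel     │┃   [ ] test.ts        ┃ 
────────────────────┘┃   [ ] index.py       ┃ 
                     ┗━━━━━━━━━━━━━━━━━━━━━━┛ 
                       ┃                      
                       ┃                      


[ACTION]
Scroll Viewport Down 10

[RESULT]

                                              
┏━━━━━━━━━━━━━━━━━━━━━┓                       
┃ DrawingCanvas       ┃                       
┠─────────────────────┨┓                      
┃+                    ┃┃                      
┃                     ┃━━━━━━━━━━━━━━━━━━━━━┓ 
┃                     ┃CheckboxTree         ┃ 
┃                     ┃─────────────────────┨ 
┃                     ┃[-] app/             ┃ 
┃                     ┃  [ ] main.json      ┃ 
┗━━━━━━━━━━━━━━━━━━━━━┛  [ ] logger.py      ┃ 
Proceed with changes│┃   [ ] client.html    ┃ 
   [OK]  Cancel     │┃   [ ] test.ts        ┃ 
────────────────────┘┃   [ ] index.py       ┃ 
                     ┗━━━━━━━━━━━━━━━━━━━━━━┛ 
                       ┃                      
                       ┃                      
                       ┃                      
━━━━━━━━━━━━━━━━━━━━━━━┛                      


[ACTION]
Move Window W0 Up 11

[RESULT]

s module maintains cach┃                      
┏━━━━━━━━━━━━━━━━━━━━━┓┃                      
┃ DrawingCanvas       ┃┃                      
┠─────────────────────┨┃                      
┃+                    ┃┃                      
┃                     ┃━━━━━━━━━━━━━━━━━━━━━┓ 
┃                     ┃CheckboxTree         ┃ 
┃                     ┃─────────────────────┨ 
┃                     ┃[-] app/             ┃ 
┃                     ┃  [ ] main.json      ┃ 
┗━━━━━━━━━━━━━━━━━━━━━┛  [ ] logger.py      ┃ 
                     ┃   [ ] client.html    ┃ 
━━━━━━━━━━━━━━━━━━━━━┃   [ ] test.ts        ┃ 
                     ┃   [ ] index.py       ┃ 
                     ┗━━━━━━━━━━━━━━━━━━━━━━┛ 
                                              
                                              
                                              
                                              


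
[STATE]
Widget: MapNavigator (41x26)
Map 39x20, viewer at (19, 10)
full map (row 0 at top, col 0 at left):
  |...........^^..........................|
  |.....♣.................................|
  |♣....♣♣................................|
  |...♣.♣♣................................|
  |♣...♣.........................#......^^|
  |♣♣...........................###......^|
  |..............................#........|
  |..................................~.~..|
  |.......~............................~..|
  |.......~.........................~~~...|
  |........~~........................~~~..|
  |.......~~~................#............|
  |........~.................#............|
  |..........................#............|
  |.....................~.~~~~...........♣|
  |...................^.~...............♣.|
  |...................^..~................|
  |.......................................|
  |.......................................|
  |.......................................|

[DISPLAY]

                                         
                                         
                                         
 ...........^^.......................... 
 .....♣................................. 
 ♣....♣♣................................ 
 ...♣.♣♣................................ 
 ♣...♣.........................#......^^ 
 ♣♣...........................###......^ 
 ..............................#........ 
 ..................................~.~.. 
 .......~............................~.. 
 .......~.........................~~~... 
 ........~~.........@..............~~~.. 
 .......~~~................#............ 
 ........~.................#............ 
 ..........................#............ 
 .....................~.~~~~...........♣ 
 ...................^.~...............♣. 
 ...................^..~................ 
 ....................................... 
 ....................................... 
 ....................................... 
                                         
                                         
                                         


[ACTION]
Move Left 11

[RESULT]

                                         
                                         
                                         
            ...........^^................
            .....♣.......................
            ♣....♣♣......................
            ...♣.♣♣......................
            ♣...♣........................
            ♣♣...........................
            .............................
            .............................
            .......~.....................
            .......~.....................
            ........@~...................
            .......~~~................#..
            ........~.................#..
            ..........................#..
            .....................~.~~~~..
            ...................^.~.......
            ...................^..~......
            .............................
            .............................
            .............................
                                         
                                         
                                         


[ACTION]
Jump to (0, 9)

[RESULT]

                                         
                                         
                                         
                                         
                    ...........^^........
                    .....♣...............
                    ♣....♣♣..............
                    ...♣.♣♣..............
                    ♣...♣................
                    ♣♣...................
                    .....................
                    .....................
                    .......~.............
                    @......~.............
                    ........~~...........
                    .......~~~...........
                    ........~............
                    .....................
                    .....................
                    ...................^.
                    ...................^.
                    .....................
                    .....................
                    .....................
                                         
                                         


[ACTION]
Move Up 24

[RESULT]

                                         
                                         
                                         
                                         
                                         
                                         
                                         
                                         
                                         
                                         
                                         
                                         
                                         
                    @..........^^........
                    .....♣...............
                    ♣....♣♣..............
                    ...♣.♣♣..............
                    ♣...♣................
                    ♣♣...................
                    .....................
                    .....................
                    .......~.............
                    .......~.............
                    ........~~...........
                    .......~~~...........
                    ........~............


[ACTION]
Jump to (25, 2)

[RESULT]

                                         
                                         
                                         
                                         
                                         
                                         
                                         
                                         
                                         
                                         
                                         
......^^..........................       
♣.................................       
♣♣..................@.............       
♣♣................................       
.........................#......^^       
........................###......^       
.........................#........       
.............................~.~..       
..~............................~..       
..~.........................~~~...       
...~~........................~~~..       
..~~~................#............       
...~.................#............       
.....................#............       
................~.~~~~...........♣       
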